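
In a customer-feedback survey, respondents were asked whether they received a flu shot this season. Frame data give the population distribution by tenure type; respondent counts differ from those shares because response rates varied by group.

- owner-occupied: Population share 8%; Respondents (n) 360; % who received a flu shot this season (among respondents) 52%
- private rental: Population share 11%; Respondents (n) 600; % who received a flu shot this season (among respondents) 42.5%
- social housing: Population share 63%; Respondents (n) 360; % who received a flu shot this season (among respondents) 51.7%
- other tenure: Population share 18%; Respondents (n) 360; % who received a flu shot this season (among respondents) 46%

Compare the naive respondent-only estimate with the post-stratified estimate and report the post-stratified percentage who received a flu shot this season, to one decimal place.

49.7%

Without adjustment, the pooled respondent share is:
  (360/1680)×52 + (600/1680)×42.5 + (360/1680)×51.7 + (360/1680)×46 = 47.2571%
Reweighting by population tenure type shares:
  0.08×52 + 0.11×42.5 + 0.63×51.7 + 0.18×46 = 49.686%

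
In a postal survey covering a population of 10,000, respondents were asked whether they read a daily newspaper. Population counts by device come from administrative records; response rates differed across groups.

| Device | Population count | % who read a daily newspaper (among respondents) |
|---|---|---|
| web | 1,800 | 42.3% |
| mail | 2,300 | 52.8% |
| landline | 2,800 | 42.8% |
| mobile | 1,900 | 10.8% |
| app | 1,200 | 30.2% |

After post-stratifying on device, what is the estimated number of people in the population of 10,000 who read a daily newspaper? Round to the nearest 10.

3,740

Apply each group's respondent rate to its population count:
  web: 1,800 × 42.3% = 761.4
  mail: 2,300 × 52.8% = 1214.4
  landline: 2,800 × 42.8% = 1198.4
  mobile: 1,900 × 10.8% = 205.2
  app: 1,200 × 30.2% = 362.4
Estimated total = 3741.8 → 3,740.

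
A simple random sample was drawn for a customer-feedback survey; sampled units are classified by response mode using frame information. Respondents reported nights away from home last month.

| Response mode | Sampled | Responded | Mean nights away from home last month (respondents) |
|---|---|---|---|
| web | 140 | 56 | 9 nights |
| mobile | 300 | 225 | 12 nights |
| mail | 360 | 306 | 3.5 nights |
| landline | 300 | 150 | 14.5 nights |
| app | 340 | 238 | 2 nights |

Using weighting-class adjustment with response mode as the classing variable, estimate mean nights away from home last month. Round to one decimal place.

Class response rates: web 56/140 = 40%, mobile 225/300 = 75%, mail 306/360 = 85%, landline 150/300 = 50%, app 238/340 = 70%.
Each respondent's weight = sampled/responded in their class; summing within a class gives n_sampled, so:
  web: 140 × 9 = 1260
  mobile: 300 × 12 = 3600
  mail: 360 × 3.5 = 1260
  landline: 300 × 14.5 = 4350
  app: 340 × 2 = 680
Adjusted estimate = 11,150 / 1,440 = 7.74306 → 7.7.

7.7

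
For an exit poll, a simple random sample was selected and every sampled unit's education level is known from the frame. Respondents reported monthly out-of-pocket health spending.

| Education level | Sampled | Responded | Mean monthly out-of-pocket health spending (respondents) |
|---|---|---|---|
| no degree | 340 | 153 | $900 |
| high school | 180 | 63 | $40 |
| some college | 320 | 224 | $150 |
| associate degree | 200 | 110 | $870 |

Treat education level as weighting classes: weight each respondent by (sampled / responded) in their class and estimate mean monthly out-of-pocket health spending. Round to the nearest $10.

$510

Class response rates: no degree 153/340 = 45%, high school 63/180 = 35%, some college 224/320 = 70%, associate degree 110/200 = 55%.
Each respondent's weight = sampled/responded in their class; summing within a class gives n_sampled, so:
  no degree: 340 × 900 = 306,000
  high school: 180 × 40 = 7200
  some college: 320 × 150 = 48,000
  associate degree: 200 × 870 = 174,000
Adjusted estimate = 535,200 / 1,040 = 514.615 → $510.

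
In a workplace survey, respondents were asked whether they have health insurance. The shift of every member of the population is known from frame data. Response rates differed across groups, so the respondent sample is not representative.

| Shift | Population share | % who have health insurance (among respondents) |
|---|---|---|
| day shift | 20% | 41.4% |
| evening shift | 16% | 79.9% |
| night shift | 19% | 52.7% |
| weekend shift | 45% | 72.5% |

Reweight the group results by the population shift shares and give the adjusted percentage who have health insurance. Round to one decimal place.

63.7%

Each cell contributes population-share × respondent value:
  day shift: 0.2 × 41.4 = 8.28
  evening shift: 0.16 × 79.9 = 12.784
  night shift: 0.19 × 52.7 = 10.013
  weekend shift: 0.45 × 72.5 = 32.625
Post-stratified estimate = 63.702 → 63.7%.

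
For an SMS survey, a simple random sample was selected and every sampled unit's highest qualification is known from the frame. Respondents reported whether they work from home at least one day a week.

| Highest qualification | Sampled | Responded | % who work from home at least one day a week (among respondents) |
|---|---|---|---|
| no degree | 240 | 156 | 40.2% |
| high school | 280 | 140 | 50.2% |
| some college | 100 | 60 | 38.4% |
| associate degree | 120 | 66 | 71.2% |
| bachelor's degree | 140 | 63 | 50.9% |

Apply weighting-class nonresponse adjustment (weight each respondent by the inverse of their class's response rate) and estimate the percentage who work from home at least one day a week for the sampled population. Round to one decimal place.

49.1%

Response rates by class: no degree 156/240 = 65%, high school 140/280 = 50%, some college 60/100 = 60%, associate degree 66/120 = 55%, bachelor's degree 63/140 = 45%.
Each respondent's weight = sampled/responded in their class; summing within a class gives n_sampled, so:
  no degree: 240 × 40.2 = 9648
  high school: 280 × 50.2 = 14,056
  some college: 100 × 38.4 = 3840
  associate degree: 120 × 71.2 = 8544
  bachelor's degree: 140 × 50.9 = 7126
Adjusted estimate = 43,214 / 880 = 49.1068 → 49.1%.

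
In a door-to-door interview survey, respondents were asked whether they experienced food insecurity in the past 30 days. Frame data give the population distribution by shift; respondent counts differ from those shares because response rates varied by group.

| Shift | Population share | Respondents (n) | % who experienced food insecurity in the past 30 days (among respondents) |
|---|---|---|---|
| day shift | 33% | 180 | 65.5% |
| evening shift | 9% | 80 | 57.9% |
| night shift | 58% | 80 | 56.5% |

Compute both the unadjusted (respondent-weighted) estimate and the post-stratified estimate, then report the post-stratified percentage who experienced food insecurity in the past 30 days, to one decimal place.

Naive respondent-only estimate (weights = respondent counts):
  (180/340)×65.5 + (80/340)×57.9 + (80/340)×56.5 = 61.5941%
Post-stratified estimate weights by population shares:
  0.33×65.5 + 0.09×57.9 + 0.58×56.5 = 59.596%

59.6%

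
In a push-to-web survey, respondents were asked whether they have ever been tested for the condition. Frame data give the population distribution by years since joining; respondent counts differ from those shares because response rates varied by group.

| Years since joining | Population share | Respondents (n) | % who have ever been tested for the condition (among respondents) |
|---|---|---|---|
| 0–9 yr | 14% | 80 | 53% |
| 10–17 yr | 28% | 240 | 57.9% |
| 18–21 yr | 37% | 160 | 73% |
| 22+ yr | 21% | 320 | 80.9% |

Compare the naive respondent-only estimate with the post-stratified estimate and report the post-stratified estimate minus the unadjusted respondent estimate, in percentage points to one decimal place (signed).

-2.0 percentage points

Unadjusted (pooled respondent) estimate weights by respondent counts:
  (80/800)×53 + (240/800)×57.9 + (160/800)×73 + (320/800)×80.9 = 69.63%
Post-stratified estimate weights by population shares:
  0.14×53 + 0.28×57.9 + 0.37×73 + 0.21×80.9 = 67.631%
Difference = 67.631 − 69.63 = -1.999 pp.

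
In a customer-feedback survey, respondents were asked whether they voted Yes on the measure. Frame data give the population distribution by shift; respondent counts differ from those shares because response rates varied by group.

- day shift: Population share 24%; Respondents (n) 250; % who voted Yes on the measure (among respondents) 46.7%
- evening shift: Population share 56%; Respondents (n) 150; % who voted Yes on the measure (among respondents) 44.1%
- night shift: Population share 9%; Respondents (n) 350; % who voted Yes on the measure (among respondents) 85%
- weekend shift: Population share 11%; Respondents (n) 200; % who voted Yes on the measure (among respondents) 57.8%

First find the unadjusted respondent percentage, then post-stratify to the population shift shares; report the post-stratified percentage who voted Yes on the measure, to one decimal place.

49.9%

Unadjusted (pooled respondent) estimate weights by respondent counts:
  (250/950)×46.7 + (150/950)×44.1 + (350/950)×85 + (200/950)×57.8 = 62.7368%
Reweighting by population shift shares:
  0.24×46.7 + 0.56×44.1 + 0.09×85 + 0.11×57.8 = 49.912%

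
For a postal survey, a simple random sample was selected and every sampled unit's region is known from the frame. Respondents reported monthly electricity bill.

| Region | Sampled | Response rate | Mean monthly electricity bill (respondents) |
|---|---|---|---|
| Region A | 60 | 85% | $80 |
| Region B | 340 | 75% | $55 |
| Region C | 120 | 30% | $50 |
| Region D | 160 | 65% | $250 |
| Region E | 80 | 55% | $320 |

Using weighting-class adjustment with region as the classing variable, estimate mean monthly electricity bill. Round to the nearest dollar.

$125

Each respondent's weight = sampled/responded in their class; summing within a class gives n_sampled, so:
  Region A: 60 × 80 = 4800
  Region B: 340 × 55 = 18,700
  Region C: 120 × 50 = 6000
  Region D: 160 × 250 = 40,000
  Region E: 80 × 320 = 25,600
Adjusted estimate = 95,100 / 760 = 125.132 → $125.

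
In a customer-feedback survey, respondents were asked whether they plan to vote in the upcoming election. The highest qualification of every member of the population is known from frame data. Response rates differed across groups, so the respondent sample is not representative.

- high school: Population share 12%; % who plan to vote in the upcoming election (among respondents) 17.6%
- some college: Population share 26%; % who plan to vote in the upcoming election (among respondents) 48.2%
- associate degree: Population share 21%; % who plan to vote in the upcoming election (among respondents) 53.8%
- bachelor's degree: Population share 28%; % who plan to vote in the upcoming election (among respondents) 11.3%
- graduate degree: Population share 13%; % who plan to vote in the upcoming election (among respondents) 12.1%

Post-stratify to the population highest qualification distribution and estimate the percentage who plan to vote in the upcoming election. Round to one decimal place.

30.7%

Post-stratification weights by population share, not respondent share:
  high school: 0.12 × 17.6 = 2.112
  some college: 0.26 × 48.2 = 12.532
  associate degree: 0.21 × 53.8 = 11.298
  bachelor's degree: 0.28 × 11.3 = 3.164
  graduate degree: 0.13 × 12.1 = 1.573
Post-stratified estimate = 30.679 → 30.7%.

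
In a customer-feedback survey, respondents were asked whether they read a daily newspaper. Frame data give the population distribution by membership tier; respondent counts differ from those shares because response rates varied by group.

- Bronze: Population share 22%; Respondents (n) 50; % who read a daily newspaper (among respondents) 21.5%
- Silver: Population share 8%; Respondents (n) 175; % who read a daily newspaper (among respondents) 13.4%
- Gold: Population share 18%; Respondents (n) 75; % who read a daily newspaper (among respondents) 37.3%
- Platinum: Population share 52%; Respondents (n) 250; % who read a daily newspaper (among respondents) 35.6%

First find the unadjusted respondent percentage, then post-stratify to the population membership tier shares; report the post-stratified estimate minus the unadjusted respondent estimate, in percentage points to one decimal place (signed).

+3.5 percentage points

Unadjusted (pooled respondent) estimate weights by respondent counts:
  (50/550)×21.5 + (175/550)×13.4 + (75/550)×37.3 + (250/550)×35.6 = 27.4864%
Post-stratifying to population shares instead:
  0.22×21.5 + 0.08×13.4 + 0.18×37.3 + 0.52×35.6 = 31.028%
Difference = 31.028 − 27.4864 = 3.5416 pp.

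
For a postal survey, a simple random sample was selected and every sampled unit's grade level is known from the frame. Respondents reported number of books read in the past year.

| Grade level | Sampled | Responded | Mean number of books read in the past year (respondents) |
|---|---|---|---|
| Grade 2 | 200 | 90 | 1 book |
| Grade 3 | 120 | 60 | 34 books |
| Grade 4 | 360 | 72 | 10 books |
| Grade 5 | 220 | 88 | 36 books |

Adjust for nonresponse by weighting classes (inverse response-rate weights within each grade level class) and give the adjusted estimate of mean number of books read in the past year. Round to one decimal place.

Response rates by class: Grade 2 90/200 = 45%, Grade 3 60/120 = 50%, Grade 4 72/360 = 20%, Grade 5 88/220 = 40%.
Each respondent's weight = sampled/responded in their class; summing within a class gives n_sampled, so:
  Grade 2: 200 × 1 = 200
  Grade 3: 120 × 34 = 4080
  Grade 4: 360 × 10 = 3600
  Grade 5: 220 × 36 = 7920
Adjusted estimate = 15,800 / 900 = 17.5556 → 17.6.

17.6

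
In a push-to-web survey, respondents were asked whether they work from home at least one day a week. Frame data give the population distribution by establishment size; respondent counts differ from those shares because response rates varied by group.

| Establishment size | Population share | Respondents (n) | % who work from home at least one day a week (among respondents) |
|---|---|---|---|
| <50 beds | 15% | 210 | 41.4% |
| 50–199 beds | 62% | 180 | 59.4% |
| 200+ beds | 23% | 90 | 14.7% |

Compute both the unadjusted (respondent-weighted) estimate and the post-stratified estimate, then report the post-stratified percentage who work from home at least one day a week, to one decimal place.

Unadjusted (pooled respondent) estimate weights by respondent counts:
  (210/480)×41.4 + (180/480)×59.4 + (90/480)×14.7 = 43.1437%
Post-stratified estimate weights by population shares:
  0.15×41.4 + 0.62×59.4 + 0.23×14.7 = 46.419%

46.4%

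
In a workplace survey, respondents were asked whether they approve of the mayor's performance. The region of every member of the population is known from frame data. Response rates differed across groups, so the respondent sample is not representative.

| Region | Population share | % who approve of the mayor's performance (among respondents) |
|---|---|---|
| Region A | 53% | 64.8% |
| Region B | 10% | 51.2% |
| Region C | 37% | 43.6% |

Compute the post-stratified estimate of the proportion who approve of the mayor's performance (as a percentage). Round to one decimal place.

55.6%

Reweight to the known region distribution:
  Region A: 0.53 × 64.8 = 34.344
  Region B: 0.1 × 51.2 = 5.12
  Region C: 0.37 × 43.6 = 16.132
Post-stratified estimate = 55.596 → 55.6%.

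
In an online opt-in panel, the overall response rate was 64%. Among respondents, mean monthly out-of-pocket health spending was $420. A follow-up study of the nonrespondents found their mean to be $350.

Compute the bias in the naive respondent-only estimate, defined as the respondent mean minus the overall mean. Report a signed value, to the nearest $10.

Nonresponse fraction = 1 − 0.64 = 0.36.
Bias = (nonresponse fraction) × (respondent mean − nonrespondent mean)
     = 0.36 × (420 − 350) = 0.36 × 70 = 25.2.

+$30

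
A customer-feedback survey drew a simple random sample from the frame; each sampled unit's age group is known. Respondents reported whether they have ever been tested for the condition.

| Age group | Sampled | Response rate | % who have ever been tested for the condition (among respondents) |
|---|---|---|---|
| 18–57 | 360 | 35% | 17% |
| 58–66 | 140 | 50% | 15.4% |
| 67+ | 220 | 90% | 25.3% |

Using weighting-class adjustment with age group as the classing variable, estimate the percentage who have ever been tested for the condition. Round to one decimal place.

With weight = n_sampled/n_responded per class, the weighted class total is n_sampled:
  18–57: 360 × 17 = 6120
  58–66: 140 × 15.4 = 2156
  67+: 220 × 25.3 = 5566
Adjusted estimate = 13,842 / 720 = 19.225 → 19.2%.

19.2%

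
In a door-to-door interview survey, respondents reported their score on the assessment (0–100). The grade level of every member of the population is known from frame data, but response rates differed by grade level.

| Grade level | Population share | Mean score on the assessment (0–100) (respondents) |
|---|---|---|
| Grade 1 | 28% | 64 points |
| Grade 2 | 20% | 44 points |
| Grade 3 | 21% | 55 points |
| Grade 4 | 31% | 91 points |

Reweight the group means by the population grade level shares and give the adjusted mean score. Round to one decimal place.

66.5

Weight each group's respondent value by its population share:
  Grade 1: 0.28 × 64 = 17.92
  Grade 2: 0.2 × 44 = 8.8
  Grade 3: 0.21 × 55 = 11.55
  Grade 4: 0.31 × 91 = 28.21
Post-stratified estimate = 66.48 → 66.5.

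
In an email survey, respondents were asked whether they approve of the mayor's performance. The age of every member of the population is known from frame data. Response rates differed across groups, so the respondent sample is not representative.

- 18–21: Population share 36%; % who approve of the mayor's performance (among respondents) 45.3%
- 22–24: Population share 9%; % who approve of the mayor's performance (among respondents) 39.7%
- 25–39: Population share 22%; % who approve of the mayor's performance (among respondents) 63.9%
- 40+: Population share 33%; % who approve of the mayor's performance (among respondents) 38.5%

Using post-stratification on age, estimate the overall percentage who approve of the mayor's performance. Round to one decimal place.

46.6%

Weight each group's respondent value by its population share:
  18–21: 0.36 × 45.3 = 16.308
  22–24: 0.09 × 39.7 = 3.573
  25–39: 0.22 × 63.9 = 14.058
  40+: 0.33 × 38.5 = 12.705
Post-stratified estimate = 46.644 → 46.6%.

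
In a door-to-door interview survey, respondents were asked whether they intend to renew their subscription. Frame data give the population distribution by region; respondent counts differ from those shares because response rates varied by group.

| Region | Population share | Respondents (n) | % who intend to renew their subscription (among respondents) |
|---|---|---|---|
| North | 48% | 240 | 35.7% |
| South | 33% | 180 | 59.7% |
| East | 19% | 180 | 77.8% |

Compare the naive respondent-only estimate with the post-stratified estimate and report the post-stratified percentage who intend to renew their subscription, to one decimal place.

Unadjusted (pooled respondent) estimate weights by respondent counts:
  (240/600)×35.7 + (180/600)×59.7 + (180/600)×77.8 = 55.53%
Post-stratifying to population shares instead:
  0.48×35.7 + 0.33×59.7 + 0.19×77.8 = 51.619%

51.6%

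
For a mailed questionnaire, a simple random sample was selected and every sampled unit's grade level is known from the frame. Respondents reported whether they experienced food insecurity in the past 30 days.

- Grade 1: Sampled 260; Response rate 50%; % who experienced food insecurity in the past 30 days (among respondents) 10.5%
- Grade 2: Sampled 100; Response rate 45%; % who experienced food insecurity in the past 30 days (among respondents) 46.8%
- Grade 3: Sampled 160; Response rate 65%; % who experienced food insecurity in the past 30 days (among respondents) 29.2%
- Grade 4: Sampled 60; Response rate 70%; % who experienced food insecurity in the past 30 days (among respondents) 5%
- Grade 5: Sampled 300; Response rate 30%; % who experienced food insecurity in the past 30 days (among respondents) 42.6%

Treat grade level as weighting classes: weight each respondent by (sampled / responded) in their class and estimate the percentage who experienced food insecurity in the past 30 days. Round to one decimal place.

28.6%

Each respondent's weight = sampled/responded in their class; summing within a class gives n_sampled, so:
  Grade 1: 260 × 10.5 = 2730
  Grade 2: 100 × 46.8 = 4680
  Grade 3: 160 × 29.2 = 4672
  Grade 4: 60 × 5 = 300
  Grade 5: 300 × 42.6 = 12,780
Adjusted estimate = 25,162 / 880 = 28.5932 → 28.6%.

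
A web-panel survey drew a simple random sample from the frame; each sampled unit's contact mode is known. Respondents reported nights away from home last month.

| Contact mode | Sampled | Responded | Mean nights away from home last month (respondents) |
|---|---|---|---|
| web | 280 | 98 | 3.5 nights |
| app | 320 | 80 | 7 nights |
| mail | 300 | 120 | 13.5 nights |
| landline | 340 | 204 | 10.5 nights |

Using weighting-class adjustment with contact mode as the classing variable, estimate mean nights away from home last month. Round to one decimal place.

Response rates by class: web 98/280 = 35%, app 80/320 = 25%, mail 120/300 = 40%, landline 204/340 = 60%.
Weighting each respondent by the inverse class response rate inflates each class back to its sampled size, so the class weight is n_sampled:
  web: 280 × 3.5 = 980
  app: 320 × 7 = 2240
  mail: 300 × 13.5 = 4050
  landline: 340 × 10.5 = 3570
Adjusted estimate = 10,840 / 1,240 = 8.74193 → 8.7.

8.7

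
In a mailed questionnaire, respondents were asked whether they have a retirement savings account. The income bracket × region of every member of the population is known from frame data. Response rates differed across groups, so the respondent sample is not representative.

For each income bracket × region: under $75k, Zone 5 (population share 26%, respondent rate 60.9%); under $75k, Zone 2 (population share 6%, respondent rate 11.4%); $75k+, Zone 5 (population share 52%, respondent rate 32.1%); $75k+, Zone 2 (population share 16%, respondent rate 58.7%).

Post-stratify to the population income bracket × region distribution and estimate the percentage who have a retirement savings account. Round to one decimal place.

Reweight to the known income bracket × region distribution:
  under $75k, Zone 5: 0.26 × 60.9 = 15.834
  under $75k, Zone 2: 0.06 × 11.4 = 0.684
  $75k+, Zone 5: 0.52 × 32.1 = 16.692
  $75k+, Zone 2: 0.16 × 58.7 = 9.392
Post-stratified estimate = 42.602 → 42.6%.

42.6%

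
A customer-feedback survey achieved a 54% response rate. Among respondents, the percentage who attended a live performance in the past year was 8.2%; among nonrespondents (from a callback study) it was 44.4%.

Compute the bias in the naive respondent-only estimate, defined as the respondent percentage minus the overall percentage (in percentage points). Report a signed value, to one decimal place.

-16.7 percentage points

Nonresponse fraction = 1 − 0.54 = 0.46.
Bias = (nonresponse fraction) × (respondent percentage − nonrespondent percentage)
     = 0.46 × (8.2 − 44.4) = 0.46 × -36.2 = -16.652.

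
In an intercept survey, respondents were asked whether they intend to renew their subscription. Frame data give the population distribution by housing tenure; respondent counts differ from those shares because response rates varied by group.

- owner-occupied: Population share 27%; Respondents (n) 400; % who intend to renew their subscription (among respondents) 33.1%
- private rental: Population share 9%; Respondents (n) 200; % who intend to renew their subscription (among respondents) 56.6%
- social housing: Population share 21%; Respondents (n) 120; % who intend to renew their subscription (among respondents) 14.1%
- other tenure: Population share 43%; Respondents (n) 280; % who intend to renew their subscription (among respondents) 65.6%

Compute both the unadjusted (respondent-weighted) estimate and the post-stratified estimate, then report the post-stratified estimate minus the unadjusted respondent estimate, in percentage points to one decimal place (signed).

Without adjustment, the pooled respondent share is:
  (400/1000)×33.1 + (200/1000)×56.6 + (120/1000)×14.1 + (280/1000)×65.6 = 44.62%
Post-stratifying to population shares instead:
  0.27×33.1 + 0.09×56.6 + 0.21×14.1 + 0.43×65.6 = 45.2%
Difference = 45.2 − 44.62 = 0.58 pp.

+0.6 percentage points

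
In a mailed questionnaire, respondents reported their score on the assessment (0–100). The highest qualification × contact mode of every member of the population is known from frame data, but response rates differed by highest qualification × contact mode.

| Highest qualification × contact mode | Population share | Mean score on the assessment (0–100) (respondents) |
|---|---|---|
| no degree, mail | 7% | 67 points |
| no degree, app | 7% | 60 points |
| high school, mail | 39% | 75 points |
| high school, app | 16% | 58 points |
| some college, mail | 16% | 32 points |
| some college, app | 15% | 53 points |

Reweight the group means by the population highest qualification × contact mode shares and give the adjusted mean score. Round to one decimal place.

Reweight to the known highest qualification × contact mode distribution:
  no degree, mail: 0.07 × 67 = 4.69
  no degree, app: 0.07 × 60 = 4.2
  high school, mail: 0.39 × 75 = 29.25
  high school, app: 0.16 × 58 = 9.28
  some college, mail: 0.16 × 32 = 5.12
  some college, app: 0.15 × 53 = 7.95
Post-stratified estimate = 60.49 → 60.5.

60.5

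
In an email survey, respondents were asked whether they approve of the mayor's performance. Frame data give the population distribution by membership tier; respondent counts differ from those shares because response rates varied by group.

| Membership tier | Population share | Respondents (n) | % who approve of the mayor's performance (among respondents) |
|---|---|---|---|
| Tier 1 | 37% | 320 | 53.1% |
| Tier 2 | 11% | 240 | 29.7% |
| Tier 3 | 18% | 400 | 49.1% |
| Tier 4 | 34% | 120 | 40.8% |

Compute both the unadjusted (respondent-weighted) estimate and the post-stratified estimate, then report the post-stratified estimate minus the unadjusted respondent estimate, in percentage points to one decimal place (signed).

+0.6 percentage points

Naive respondent-only estimate (weights = respondent counts):
  (320/1080)×53.1 + (240/1080)×29.7 + (400/1080)×49.1 + (120/1080)×40.8 = 45.0519%
Reweighting by population membership tier shares:
  0.37×53.1 + 0.11×29.7 + 0.18×49.1 + 0.34×40.8 = 45.624%
Difference = 45.624 − 45.0519 = 0.5721 pp.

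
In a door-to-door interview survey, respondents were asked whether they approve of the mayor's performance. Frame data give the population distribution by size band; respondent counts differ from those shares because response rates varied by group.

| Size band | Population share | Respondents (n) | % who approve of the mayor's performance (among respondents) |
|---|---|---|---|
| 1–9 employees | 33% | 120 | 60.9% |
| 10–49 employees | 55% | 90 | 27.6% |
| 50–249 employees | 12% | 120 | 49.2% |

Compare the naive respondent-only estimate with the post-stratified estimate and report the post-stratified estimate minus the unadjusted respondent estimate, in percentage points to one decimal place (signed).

Unadjusted (pooled respondent) estimate weights by respondent counts:
  (120/330)×60.9 + (90/330)×27.6 + (120/330)×49.2 = 47.5636%
Post-stratifying to population shares instead:
  0.33×60.9 + 0.55×27.6 + 0.12×49.2 = 41.181%
Difference = 41.181 − 47.5636 = -6.3826 pp.

-6.4 percentage points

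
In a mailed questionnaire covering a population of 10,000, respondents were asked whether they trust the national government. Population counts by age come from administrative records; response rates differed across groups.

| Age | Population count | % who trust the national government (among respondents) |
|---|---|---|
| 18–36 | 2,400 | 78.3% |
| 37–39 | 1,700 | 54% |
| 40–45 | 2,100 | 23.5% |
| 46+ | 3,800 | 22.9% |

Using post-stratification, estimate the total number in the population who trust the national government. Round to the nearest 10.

Estimated count per cell = population count × respondent percentage:
  18–36: 2,400 × 78.3% = 1879.2
  37–39: 1,700 × 54% = 918
  40–45: 2,100 × 23.5% = 493.5
  46+: 3,800 × 22.9% = 870.2
Estimated total = 4160.9 → 4,160.

4,160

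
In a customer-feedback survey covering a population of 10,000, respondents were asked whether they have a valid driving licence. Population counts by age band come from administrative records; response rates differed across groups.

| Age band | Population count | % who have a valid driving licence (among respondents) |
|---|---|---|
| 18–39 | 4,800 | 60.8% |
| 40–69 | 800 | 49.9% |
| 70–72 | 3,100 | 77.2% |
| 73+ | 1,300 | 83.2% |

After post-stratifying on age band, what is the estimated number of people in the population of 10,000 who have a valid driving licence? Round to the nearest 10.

Apply each group's respondent rate to its population count:
  18–39: 4,800 × 60.8% = 2918.4
  40–69: 800 × 49.9% = 399.2
  70–72: 3,100 × 77.2% = 2393.2
  73+: 1,300 × 83.2% = 1081.6
Estimated total = 6792.4 → 6,790.

6,790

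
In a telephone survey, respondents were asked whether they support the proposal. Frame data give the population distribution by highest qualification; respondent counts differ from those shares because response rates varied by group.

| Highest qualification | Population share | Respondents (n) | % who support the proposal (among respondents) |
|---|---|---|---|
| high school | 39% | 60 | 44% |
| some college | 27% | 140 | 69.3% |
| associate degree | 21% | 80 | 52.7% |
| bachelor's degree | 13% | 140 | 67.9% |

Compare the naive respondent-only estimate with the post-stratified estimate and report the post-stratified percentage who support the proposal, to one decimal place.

55.8%

Unadjusted (pooled respondent) estimate weights by respondent counts:
  (60/420)×44 + (140/420)×69.3 + (80/420)×52.7 + (140/420)×67.9 = 62.0571%
Post-stratified estimate weights by population shares:
  0.39×44 + 0.27×69.3 + 0.21×52.7 + 0.13×67.9 = 55.765%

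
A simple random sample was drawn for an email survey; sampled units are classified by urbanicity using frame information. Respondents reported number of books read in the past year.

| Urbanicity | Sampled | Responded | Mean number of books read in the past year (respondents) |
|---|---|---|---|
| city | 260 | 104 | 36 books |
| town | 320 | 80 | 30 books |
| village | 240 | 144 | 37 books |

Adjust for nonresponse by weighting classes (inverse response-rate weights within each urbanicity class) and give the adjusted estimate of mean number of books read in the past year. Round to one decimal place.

34.0

Response rates by class: city 104/260 = 40%, town 80/320 = 25%, village 144/240 = 60%.
Weighting each respondent by the inverse class response rate inflates each class back to its sampled size, so the class weight is n_sampled:
  city: 260 × 36 = 9360
  town: 320 × 30 = 9600
  village: 240 × 37 = 8880
Adjusted estimate = 27,840 / 820 = 33.9512 → 34.0.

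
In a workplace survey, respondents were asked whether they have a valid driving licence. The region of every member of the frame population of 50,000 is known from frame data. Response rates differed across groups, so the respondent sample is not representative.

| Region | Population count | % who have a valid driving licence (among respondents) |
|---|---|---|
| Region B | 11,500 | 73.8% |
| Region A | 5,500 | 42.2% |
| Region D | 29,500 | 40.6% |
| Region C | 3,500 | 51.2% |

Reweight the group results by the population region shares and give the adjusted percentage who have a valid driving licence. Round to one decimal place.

Weight each group's respondent value by its population share:
  Region B: (11,500/50,000) × 73.8 = 16.974
  Region A: (5,500/50,000) × 42.2 = 4.642
  Region D: (29,500/50,000) × 40.6 = 23.954
  Region C: (3,500/50,000) × 51.2 = 3.584
Post-stratified estimate = 49.154 → 49.2%.

49.2%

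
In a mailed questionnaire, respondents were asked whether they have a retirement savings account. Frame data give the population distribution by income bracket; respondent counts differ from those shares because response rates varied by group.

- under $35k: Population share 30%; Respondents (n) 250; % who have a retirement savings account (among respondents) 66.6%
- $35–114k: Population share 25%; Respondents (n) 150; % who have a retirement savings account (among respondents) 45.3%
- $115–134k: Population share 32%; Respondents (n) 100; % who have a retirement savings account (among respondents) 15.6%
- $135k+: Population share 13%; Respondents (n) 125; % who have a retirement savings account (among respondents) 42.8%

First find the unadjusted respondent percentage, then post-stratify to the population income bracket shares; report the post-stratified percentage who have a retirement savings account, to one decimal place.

Without adjustment, the pooled respondent share is:
  (250/625)×66.6 + (150/625)×45.3 + (100/625)×15.6 + (125/625)×42.8 = 48.568%
Post-stratified estimate weights by population shares:
  0.3×66.6 + 0.25×45.3 + 0.32×15.6 + 0.13×42.8 = 41.861%

41.9%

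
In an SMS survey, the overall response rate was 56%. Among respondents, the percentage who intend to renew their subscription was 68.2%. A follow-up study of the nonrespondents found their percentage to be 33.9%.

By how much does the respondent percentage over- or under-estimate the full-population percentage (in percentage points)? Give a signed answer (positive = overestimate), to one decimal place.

Nonresponse fraction = 1 − 0.56 = 0.44.
Bias = (nonresponse fraction) × (respondent percentage − nonrespondent percentage)
     = 0.44 × (68.2 − 33.9) = 0.44 × 34.3 = 15.092.

+15.1 percentage points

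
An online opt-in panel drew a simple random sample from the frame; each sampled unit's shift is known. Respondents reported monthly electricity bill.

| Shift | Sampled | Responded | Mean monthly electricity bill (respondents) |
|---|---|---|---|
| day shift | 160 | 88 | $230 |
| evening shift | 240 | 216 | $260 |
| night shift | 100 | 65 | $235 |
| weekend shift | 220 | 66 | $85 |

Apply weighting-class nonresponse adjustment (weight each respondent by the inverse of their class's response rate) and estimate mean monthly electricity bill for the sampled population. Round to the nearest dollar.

Response rates by class: day shift 88/160 = 55%, evening shift 216/240 = 90%, night shift 65/100 = 65%, weekend shift 66/220 = 30%.
With weight = n_sampled/n_responded per class, the weighted class total is n_sampled:
  day shift: 160 × 230 = 36,800
  evening shift: 240 × 260 = 62,400
  night shift: 100 × 235 = 23,500
  weekend shift: 220 × 85 = 18,700
Adjusted estimate = 141,400 / 720 = 196.389 → $196.

$196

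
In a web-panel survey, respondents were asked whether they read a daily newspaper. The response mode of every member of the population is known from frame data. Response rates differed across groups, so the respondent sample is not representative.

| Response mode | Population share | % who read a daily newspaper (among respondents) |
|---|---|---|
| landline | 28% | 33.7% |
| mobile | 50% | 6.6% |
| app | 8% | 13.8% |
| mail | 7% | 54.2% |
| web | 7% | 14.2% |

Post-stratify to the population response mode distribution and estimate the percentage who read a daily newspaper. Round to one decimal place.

Each cell contributes population-share × respondent value:
  landline: 0.28 × 33.7 = 9.436
  mobile: 0.5 × 6.6 = 3.3
  app: 0.08 × 13.8 = 1.104
  mail: 0.07 × 54.2 = 3.794
  web: 0.07 × 14.2 = 0.994
Post-stratified estimate = 18.628 → 18.6%.

18.6%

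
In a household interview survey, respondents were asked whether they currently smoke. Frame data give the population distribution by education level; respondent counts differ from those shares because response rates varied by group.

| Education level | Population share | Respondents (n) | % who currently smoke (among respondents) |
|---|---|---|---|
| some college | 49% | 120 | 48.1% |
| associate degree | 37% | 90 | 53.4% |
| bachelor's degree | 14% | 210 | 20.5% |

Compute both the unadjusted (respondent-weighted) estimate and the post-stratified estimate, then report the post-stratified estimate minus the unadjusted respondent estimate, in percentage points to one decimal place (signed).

Without adjustment, the pooled respondent share is:
  (120/420)×48.1 + (90/420)×53.4 + (210/420)×20.5 = 35.4357%
Reweighting by population education level shares:
  0.49×48.1 + 0.37×53.4 + 0.14×20.5 = 46.197%
Difference = 46.197 − 35.4357 = 10.7613 pp.

+10.8 percentage points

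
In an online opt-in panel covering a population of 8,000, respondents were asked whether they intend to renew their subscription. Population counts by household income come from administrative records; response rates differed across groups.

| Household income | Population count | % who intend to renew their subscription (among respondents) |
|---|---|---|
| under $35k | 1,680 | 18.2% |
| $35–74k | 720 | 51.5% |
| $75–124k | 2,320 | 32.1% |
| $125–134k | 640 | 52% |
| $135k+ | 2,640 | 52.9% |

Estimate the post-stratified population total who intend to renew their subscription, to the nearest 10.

3,150

Apply each group's respondent rate to its population count:
  under $35k: 1,680 × 18.2% = 305.76
  $35–74k: 720 × 51.5% = 370.8
  $75–124k: 2,320 × 32.1% = 744.72
  $125–134k: 640 × 52% = 332.8
  $135k+: 2,640 × 52.9% = 1396.56
Estimated total = 3150.64 → 3,150.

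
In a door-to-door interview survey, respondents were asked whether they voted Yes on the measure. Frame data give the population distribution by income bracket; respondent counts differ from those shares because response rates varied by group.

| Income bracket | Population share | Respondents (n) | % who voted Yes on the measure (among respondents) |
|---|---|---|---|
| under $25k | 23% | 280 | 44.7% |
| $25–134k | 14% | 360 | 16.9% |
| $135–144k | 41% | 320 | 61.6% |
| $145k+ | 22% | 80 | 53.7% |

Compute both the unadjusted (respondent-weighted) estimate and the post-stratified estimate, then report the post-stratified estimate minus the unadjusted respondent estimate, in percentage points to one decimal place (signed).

Naive respondent-only estimate (weights = respondent counts):
  (280/1040)×44.7 + (360/1040)×16.9 + (320/1040)×61.6 + (80/1040)×53.7 = 40.9692%
Post-stratifying to population shares instead:
  0.23×44.7 + 0.14×16.9 + 0.41×61.6 + 0.22×53.7 = 49.717%
Difference = 49.717 − 40.9692 = 8.7478 pp.

+8.7 percentage points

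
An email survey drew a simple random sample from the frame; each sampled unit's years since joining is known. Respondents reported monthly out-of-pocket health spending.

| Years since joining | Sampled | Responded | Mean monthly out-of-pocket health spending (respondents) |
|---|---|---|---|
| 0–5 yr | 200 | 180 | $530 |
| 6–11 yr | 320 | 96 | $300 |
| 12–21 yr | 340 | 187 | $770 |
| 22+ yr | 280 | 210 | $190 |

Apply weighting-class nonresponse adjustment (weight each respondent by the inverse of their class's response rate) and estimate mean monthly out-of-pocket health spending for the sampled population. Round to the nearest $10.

$450

Class response rates: 0–5 yr 180/200 = 90%, 6–11 yr 96/320 = 30%, 12–21 yr 187/340 = 55%, 22+ yr 210/280 = 75%.
Weighting each respondent by the inverse class response rate inflates each class back to its sampled size, so the class weight is n_sampled:
  0–5 yr: 200 × 530 = 106,000
  6–11 yr: 320 × 300 = 96,000
  12–21 yr: 340 × 770 = 261,800
  22+ yr: 280 × 190 = 53,200
Adjusted estimate = 517,000 / 1,140 = 453.509 → $450.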